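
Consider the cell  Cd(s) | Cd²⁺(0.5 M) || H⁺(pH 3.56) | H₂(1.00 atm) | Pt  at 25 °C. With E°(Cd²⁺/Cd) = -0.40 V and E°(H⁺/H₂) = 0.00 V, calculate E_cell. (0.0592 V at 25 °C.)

0.20 V

The hydrogen couple is the cathode, so E°_cell = 0.40 V; n = 2.
[H⁺] = 10^(−3.56) = 2.8 × 10^-4 M, and Q = [Cd²⁺]·P(H₂) / [H⁺]^2 = 6.59 × 10^6.
E = E° − (0.0592/2) log Q = 0.40 − (0.0592/2)(6.819) = 0.198 V.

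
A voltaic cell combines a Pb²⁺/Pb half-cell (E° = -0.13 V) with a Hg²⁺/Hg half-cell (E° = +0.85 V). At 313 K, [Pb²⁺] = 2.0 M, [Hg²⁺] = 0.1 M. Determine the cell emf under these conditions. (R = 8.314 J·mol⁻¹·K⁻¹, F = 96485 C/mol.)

0.940 V

The Hg²⁺/Hg couple has the higher reduction potential and acts as the cathode, so E°_cell = +0.85 − (-0.13) = 0.98 V.
Balancing electrons gives n = 2; the reaction quotient is Q = [Pb²⁺]/[Hg²⁺] = 20.0.
E = E° − (RT/nF) ln Q = 0.98 − (8.314×313)/(2×96485) × (2.996) = 0.980 − 0.040 = 0.940 V.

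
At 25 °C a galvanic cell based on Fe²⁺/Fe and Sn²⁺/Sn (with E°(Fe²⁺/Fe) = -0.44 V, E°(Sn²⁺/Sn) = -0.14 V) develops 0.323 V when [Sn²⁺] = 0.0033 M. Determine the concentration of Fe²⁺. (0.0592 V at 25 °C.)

5.5 × 10^-4 M

From the Nernst equation, log Q = n(E° − E)/0.0592 = 2(0.30 − 0.323)/0.0592 = -0.777, so Q = 0.167.
With Q = [Fe²⁺]/[Sn²⁺] and the known concentrations, [Fe²⁺] in the numerator gives [Fe²⁺] = 5.5 × 10^-4 M.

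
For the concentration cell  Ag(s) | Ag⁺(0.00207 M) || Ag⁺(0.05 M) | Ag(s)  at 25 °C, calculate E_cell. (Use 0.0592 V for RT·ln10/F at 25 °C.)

0.082 V

Both half-cells are Ag⁺/Ag, so E°_cell = 0. The concentrated side is the cathode; the cell reaction moves Ag⁺ from high to low concentration with n = 1.
Q = [Ag⁺]_dilute/[Ag⁺]_conc = 0.00207/0.05 = 0.0414.
E = 0 − (0.0592/1) log Q = −(0.0592/1)(-1.383) = 0.0819 V.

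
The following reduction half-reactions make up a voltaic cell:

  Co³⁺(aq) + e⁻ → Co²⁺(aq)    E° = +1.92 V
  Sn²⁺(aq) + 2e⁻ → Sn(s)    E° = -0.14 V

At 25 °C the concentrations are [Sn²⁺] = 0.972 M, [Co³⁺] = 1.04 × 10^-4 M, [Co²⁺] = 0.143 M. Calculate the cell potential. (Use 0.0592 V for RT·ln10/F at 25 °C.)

The Co³⁺/Co²⁺ couple has the higher reduction potential and acts as the cathode, so E°_cell = +1.92 − (-0.14) = 2.06 V.
Balancing electrons gives n = 2; the reaction quotient is Q = [Sn²⁺]·[Co²⁺]^2/[Co³⁺]^2 = 1.84 × 10^6.
At 25 °C, E = E° − (0.0592/n) log Q = 2.06 − (0.0592/2)(6.264) = 2.060 − 0.185 = 1.875 V.

1.87 V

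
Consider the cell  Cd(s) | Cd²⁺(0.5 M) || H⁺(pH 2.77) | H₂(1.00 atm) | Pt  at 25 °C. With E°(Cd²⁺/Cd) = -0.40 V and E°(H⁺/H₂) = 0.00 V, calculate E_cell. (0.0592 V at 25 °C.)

0.24 V

The hydrogen couple is the cathode, so E°_cell = 0.40 V; n = 2.
[H⁺] = 10^(−2.77) = 0.0017 M, and Q = [Cd²⁺]·P(H₂) / [H⁺]^2 = 1.73 × 10^5.
E = E° − (0.0592/2) log Q = 0.40 − (0.0592/2)(5.239) = 0.245 V.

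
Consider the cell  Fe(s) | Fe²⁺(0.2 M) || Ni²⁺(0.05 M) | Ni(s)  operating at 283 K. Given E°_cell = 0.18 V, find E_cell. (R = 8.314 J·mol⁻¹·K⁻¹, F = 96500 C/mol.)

0.163 V

Balancing electrons gives n = 2; the reaction quotient is Q = [Fe²⁺]/[Ni²⁺] = 4.00.
E = E° − (RT/nF) ln Q = 0.18 − (8.314×283)/(2×96500) × (1.386) = 0.180 − 0.017 = 0.163 V.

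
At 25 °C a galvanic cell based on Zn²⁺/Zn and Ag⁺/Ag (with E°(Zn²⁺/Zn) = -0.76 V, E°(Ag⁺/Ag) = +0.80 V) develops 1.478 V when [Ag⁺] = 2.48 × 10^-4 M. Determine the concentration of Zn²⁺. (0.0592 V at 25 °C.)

From the Nernst equation, log Q = n(E° − E)/0.0592 = 2(1.56 − 1.478)/0.0592 = 2.770, so Q = 589.
With Q = [Zn²⁺]/[Ag⁺]^2 and the known concentrations, [Zn²⁺] in the numerator gives [Zn²⁺] = 3.6 × 10^-5 M.

3.6 × 10^-5 M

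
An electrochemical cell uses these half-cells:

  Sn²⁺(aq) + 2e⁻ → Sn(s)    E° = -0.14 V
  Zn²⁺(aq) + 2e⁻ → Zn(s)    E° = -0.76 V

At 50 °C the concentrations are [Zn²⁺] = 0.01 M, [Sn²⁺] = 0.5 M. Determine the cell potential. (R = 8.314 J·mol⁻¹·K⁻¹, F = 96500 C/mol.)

0.674 V

The Sn²⁺/Sn couple has the higher reduction potential and acts as the cathode, so E°_cell = -0.14 − (-0.76) = 0.62 V.
Balancing electrons gives n = 2; the reaction quotient is Q = [Zn²⁺]/[Sn²⁺] = 0.0200.
E = E° − (RT/nF) ln Q = 0.62 − (8.314×323)/(2×96500) × (-3.912) = 0.620 + 0.054 = 0.674 V.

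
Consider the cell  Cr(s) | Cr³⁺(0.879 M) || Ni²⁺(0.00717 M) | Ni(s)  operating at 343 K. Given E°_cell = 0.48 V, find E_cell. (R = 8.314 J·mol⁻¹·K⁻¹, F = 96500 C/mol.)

Balancing electrons gives n = 6; the reaction quotient is Q = [Cr³⁺]^2/[Ni²⁺]^3 = 2.1 × 10^6.
E = E° − (RT/nF) ln Q = 0.48 − (8.314×343)/(6×96500) × (14.556) = 0.480 − 0.072 = 0.408 V.

0.408 V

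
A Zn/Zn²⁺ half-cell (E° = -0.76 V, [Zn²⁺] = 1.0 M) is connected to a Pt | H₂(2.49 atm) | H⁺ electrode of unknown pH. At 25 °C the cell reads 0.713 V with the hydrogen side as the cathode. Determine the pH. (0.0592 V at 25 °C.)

pH = 0.60

E°_cell = 0.76 V and n = 2.
log Q = n(E° − E)/0.0592 = 2×(0.76 − 0.713)/0.0592 = 1.588.
With Q = [Zn²⁺]·P(H₂) / [H⁺]^2, solving for [H⁺] gives log[H⁺] = -0.596, so pH = 0.60.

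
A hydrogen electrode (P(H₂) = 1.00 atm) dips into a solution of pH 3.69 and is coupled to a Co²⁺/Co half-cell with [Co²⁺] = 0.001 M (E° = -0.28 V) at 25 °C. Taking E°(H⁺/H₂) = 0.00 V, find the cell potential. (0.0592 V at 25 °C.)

0.15 V

The hydrogen couple is the cathode, so E°_cell = 0.28 V; n = 2.
[H⁺] = 10^(−3.69) = 2 × 10^-4 M, and Q = [Co²⁺]·P(H₂) / [H⁺]^2 = 2.4 × 10^4.
E = E° − (0.0592/2) log Q = 0.28 − (0.0592/2)(4.380) = 0.150 V.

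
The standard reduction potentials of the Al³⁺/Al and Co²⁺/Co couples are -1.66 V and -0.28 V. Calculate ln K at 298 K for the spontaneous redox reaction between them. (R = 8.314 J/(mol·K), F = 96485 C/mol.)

E°_cell = -0.28 − (-1.66) = 1.38 V, with n = 6 electrons transferred.
At equilibrium E = 0, so the Nernst equation gives ln K = nFE°/RT = (6)(96485)(1.38)/((8.314)(298)) = 322.45.

ln K = 322.5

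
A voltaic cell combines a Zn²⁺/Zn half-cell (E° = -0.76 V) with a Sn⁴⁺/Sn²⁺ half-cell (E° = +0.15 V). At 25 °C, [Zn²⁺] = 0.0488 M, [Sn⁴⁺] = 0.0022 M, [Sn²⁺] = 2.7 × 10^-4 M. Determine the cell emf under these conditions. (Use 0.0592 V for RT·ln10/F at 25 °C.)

0.976 V

The Sn⁴⁺/Sn²⁺ couple has the higher reduction potential and acts as the cathode, so E°_cell = +0.15 − (-0.76) = 0.91 V.
Balancing electrons gives n = 2; the reaction quotient is Q = [Zn²⁺]·[Sn²⁺]/[Sn⁴⁺] = 0.00599.
At 25 °C, E = E° − (0.0592/n) log Q = 0.91 − (0.0592/2)(-2.223) = 0.910 + 0.066 = 0.976 V.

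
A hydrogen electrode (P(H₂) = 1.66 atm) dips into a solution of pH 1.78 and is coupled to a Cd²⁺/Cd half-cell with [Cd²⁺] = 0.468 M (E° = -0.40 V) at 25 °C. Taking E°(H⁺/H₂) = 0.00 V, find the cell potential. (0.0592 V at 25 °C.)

0.30 V

The hydrogen couple is the cathode, so E°_cell = 0.40 V; n = 2.
[H⁺] = 10^(−1.78) = 0.017 M, and Q = [Cd²⁺]·P(H₂) / [H⁺]^2 = 2820.
E = E° − (0.0592/2) log Q = 0.40 − (0.0592/2)(3.450) = 0.298 V.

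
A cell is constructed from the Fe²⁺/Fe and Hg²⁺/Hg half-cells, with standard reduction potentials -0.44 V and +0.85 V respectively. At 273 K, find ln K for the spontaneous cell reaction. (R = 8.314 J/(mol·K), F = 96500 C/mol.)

ln K = 109.7

E°_cell = +0.85 − (-0.44) = 1.29 V, with n = 2 electrons transferred.
At equilibrium E = 0, so the Nernst equation gives ln K = nFE°/RT = (2)(96500)(1.29)/((8.314)(273)) = 109.69.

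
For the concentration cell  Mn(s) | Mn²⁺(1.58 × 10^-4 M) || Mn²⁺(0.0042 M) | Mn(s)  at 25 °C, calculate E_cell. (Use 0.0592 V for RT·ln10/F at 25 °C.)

0.042 V

Both half-cells are Mn²⁺/Mn, so E°_cell = 0. The concentrated side is the cathode; the cell reaction moves Mn²⁺ from high to low concentration with n = 2.
Q = [Mn²⁺]_dilute/[Mn²⁺]_conc = 1.58 × 10^-4/0.0042 = 0.0376.
E = 0 − (0.0592/2) log Q = −(0.0592/2)(-1.425) = 0.0422 V.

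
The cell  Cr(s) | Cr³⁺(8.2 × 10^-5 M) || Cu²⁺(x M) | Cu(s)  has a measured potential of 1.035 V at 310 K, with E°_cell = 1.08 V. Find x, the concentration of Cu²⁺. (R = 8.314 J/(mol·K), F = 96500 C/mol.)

From the Nernst equation, ln Q = nF(E° − E)/RT = 6×96500×(1.08 − 1.035)/(8.314×310) = 10.109, so Q = 2.46 × 10^4.
With Q = [Cr³⁺]^2/[Cu²⁺]^3 and the known concentrations, [Cu²⁺]^3 in the denominator gives [Cu²⁺] = 6.5 × 10^-5 M.

6.5 × 10^-5 M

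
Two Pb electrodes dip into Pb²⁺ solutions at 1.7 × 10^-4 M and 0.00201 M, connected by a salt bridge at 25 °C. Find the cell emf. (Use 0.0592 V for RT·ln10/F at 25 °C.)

Both half-cells are Pb²⁺/Pb, so E°_cell = 0. The concentrated side is the cathode; the cell reaction moves Pb²⁺ from high to low concentration with n = 2.
Q = [Pb²⁺]_dilute/[Pb²⁺]_conc = 1.7 × 10^-4/0.00201 = 0.0846.
E = 0 − (0.0592/2) log Q = −(0.0592/2)(-1.073) = 0.0318 V.

0.032 V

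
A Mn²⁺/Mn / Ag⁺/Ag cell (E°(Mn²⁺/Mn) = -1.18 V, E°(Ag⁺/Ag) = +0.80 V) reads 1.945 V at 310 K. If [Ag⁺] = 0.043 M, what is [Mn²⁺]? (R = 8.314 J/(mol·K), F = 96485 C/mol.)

0.025 M

From the Nernst equation, ln Q = nF(E° − E)/RT = 2×96485×(1.98 − 1.945)/(8.314×310) = 2.621, so Q = 13.7.
With Q = [Mn²⁺]/[Ag⁺]^2 and the known concentrations, [Mn²⁺] in the numerator gives [Mn²⁺] = 0.025 M.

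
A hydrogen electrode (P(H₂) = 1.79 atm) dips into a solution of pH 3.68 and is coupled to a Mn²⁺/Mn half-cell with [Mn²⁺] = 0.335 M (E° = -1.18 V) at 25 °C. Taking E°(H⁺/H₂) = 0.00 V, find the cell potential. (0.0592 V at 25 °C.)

The hydrogen couple is the cathode, so E°_cell = 1.18 V; n = 2.
[H⁺] = 10^(−3.68) = 2.1 × 10^-4 M, and Q = [Mn²⁺]·P(H₂) / [H⁺]^2 = 1.37 × 10^7.
E = E° − (0.0592/2) log Q = 1.18 − (0.0592/2)(7.138) = 0.969 V.

0.97 V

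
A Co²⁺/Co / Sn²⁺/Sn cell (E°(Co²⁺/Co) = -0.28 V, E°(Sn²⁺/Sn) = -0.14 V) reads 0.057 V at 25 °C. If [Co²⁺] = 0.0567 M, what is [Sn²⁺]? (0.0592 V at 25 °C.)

8.9 × 10^-5 M

From the Nernst equation, log Q = n(E° − E)/0.0592 = 2(0.14 − 0.057)/0.0592 = 2.804, so Q = 637.
With Q = [Co²⁺]/[Sn²⁺] and the known concentrations, [Sn²⁺] in the denominator gives [Sn²⁺] = 8.9 × 10^-5 M.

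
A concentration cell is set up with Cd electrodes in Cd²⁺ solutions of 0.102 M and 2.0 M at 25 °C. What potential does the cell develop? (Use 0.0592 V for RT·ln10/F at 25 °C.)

0.038 V

Both half-cells are Cd²⁺/Cd, so E°_cell = 0. The concentrated side is the cathode; the cell reaction moves Cd²⁺ from high to low concentration with n = 2.
Q = [Cd²⁺]_dilute/[Cd²⁺]_conc = 0.102/2.0 = 0.0510.
E = 0 − (0.0592/2) log Q = −(0.0592/2)(-1.292) = 0.0382 V.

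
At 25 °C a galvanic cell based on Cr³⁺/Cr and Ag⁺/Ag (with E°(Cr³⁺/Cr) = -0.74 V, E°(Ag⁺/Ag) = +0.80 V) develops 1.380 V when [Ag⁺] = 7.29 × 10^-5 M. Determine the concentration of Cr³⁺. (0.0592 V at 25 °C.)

From the Nernst equation, log Q = n(E° − E)/0.0592 = 3(1.54 − 1.380)/0.0592 = 8.108, so Q = 1.28 × 10^8.
With Q = [Cr³⁺]/[Ag⁺]^3 and the known concentrations, [Cr³⁺] in the numerator gives [Cr³⁺] = 5 × 10^-5 M.

5 × 10^-5 M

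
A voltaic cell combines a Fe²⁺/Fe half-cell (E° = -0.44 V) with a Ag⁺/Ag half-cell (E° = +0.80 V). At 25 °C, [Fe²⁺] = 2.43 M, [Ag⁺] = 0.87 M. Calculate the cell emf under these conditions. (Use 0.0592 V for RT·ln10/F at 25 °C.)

1.22 V

The Ag⁺/Ag couple has the higher reduction potential and acts as the cathode, so E°_cell = +0.80 − (-0.44) = 1.24 V.
Balancing electrons gives n = 2; the reaction quotient is Q = [Fe²⁺]/[Ag⁺]^2 = 3.21.
At 25 °C, E = E° − (0.0592/n) log Q = 1.24 − (0.0592/2)(0.507) = 1.240 − 0.015 = 1.225 V.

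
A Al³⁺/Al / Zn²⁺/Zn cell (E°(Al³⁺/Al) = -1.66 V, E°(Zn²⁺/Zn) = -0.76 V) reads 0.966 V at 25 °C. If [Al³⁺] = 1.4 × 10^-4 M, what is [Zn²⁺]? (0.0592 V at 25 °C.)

0.46 M

From the Nernst equation, log Q = n(E° − E)/0.0592 = 6(0.90 − 0.966)/0.0592 = -6.689, so Q = 2.05 × 10^-7.
With Q = [Al³⁺]^2/[Zn²⁺]^3 and the known concentrations, [Zn²⁺]^3 in the denominator gives [Zn²⁺] = 0.46 M.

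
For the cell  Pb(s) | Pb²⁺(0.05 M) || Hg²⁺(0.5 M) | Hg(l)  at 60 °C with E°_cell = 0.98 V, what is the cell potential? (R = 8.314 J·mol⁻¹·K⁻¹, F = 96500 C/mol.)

1.01 V

Balancing electrons gives n = 2; the reaction quotient is Q = [Pb²⁺]/[Hg²⁺] = 0.100.
E = E° − (RT/nF) ln Q = 0.98 − (8.314×333)/(2×96500) × (-2.303) = 0.980 + 0.033 = 1.013 V.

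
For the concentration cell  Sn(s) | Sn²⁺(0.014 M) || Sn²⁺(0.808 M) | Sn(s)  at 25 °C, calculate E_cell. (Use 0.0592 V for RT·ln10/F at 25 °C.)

Both half-cells are Sn²⁺/Sn, so E°_cell = 0. The concentrated side is the cathode; the cell reaction moves Sn²⁺ from high to low concentration with n = 2.
Q = [Sn²⁺]_dilute/[Sn²⁺]_conc = 0.014/0.808 = 0.0173.
E = 0 − (0.0592/2) log Q = −(0.0592/2)(-1.761) = 0.0521 V.

0.052 V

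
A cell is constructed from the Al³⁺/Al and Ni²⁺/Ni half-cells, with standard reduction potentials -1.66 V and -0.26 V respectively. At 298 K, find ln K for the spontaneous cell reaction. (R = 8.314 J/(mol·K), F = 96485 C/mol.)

ln K = 327.1

E°_cell = -0.26 − (-1.66) = 1.40 V, with n = 6 electrons transferred.
At equilibrium E = 0, so the Nernst equation gives ln K = nFE°/RT = (6)(96485)(1.40)/((8.314)(298)) = 327.12.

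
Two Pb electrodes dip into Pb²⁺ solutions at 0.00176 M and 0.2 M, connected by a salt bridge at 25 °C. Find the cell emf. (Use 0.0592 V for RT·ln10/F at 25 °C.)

Both half-cells are Pb²⁺/Pb, so E°_cell = 0. The concentrated side is the cathode; the cell reaction moves Pb²⁺ from high to low concentration with n = 2.
Q = [Pb²⁺]_dilute/[Pb²⁺]_conc = 0.00176/0.2 = 0.00880.
E = 0 − (0.0592/2) log Q = −(0.0592/2)(-2.056) = 0.0609 V.

0.061 V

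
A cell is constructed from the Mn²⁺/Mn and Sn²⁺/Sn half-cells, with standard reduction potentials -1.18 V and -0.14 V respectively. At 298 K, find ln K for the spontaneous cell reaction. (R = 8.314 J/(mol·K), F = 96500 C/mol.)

ln K = 81.0

E°_cell = -0.14 − (-1.18) = 1.04 V, with n = 2 electrons transferred.
At equilibrium E = 0, so the Nernst equation gives ln K = nFE°/RT = (2)(96500)(1.04)/((8.314)(298)) = 81.01.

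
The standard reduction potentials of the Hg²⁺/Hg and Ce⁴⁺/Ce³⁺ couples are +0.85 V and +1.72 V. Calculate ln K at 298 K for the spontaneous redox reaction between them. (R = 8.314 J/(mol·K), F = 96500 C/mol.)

E°_cell = +1.72 − (+0.85) = 0.87 V, with n = 2 electrons transferred.
At equilibrium E = 0, so the Nernst equation gives ln K = nFE°/RT = (2)(96500)(0.87)/((8.314)(298)) = 67.77.

ln K = 67.8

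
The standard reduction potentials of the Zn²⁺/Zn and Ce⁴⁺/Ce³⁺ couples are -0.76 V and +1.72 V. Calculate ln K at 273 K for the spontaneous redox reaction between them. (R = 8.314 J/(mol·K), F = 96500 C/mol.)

E°_cell = +1.72 − (-0.76) = 2.48 V, with n = 2 electrons transferred.
At equilibrium E = 0, so the Nernst equation gives ln K = nFE°/RT = (2)(96500)(2.48)/((8.314)(273)) = 210.88.

ln K = 210.9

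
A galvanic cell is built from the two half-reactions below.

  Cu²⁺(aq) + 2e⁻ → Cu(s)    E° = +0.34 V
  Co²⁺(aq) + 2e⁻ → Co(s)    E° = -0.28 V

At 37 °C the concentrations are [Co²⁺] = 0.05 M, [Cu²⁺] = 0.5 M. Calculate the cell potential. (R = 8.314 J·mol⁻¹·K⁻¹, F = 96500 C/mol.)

0.651 V

The Cu²⁺/Cu couple has the higher reduction potential and acts as the cathode, so E°_cell = +0.34 − (-0.28) = 0.62 V.
Balancing electrons gives n = 2; the reaction quotient is Q = [Co²⁺]/[Cu²⁺] = 0.100.
E = E° − (RT/nF) ln Q = 0.62 − (8.314×310)/(2×96500) × (-2.303) = 0.620 + 0.031 = 0.651 V.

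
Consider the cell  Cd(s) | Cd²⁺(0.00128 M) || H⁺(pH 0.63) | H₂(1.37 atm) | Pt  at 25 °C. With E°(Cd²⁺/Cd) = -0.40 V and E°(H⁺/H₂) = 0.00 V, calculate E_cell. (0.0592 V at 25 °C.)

The hydrogen couple is the cathode, so E°_cell = 0.40 V; n = 2.
[H⁺] = 10^(−0.63) = 0.23 M, and Q = [Cd²⁺]·P(H₂) / [H⁺]^2 = 0.0319.
E = E° − (0.0592/2) log Q = 0.40 − (0.0592/2)(-1.496) = 0.444 V.

0.44 V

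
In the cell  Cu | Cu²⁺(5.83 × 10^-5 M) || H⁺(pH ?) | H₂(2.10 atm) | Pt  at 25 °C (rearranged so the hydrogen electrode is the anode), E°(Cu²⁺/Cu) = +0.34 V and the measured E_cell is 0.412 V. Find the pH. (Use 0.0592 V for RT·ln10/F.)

E°_cell = 0.34 V and n = 2.
log Q = n(E° − E)/0.0592 = 2×(0.34 − 0.412)/0.0592 = -2.432.
With Q = [H⁺]^2 / ([Cu²⁺]·P(H₂)), solving for [H⁺] gives log[H⁺] = -3.172, so pH = 3.17.

pH = 3.17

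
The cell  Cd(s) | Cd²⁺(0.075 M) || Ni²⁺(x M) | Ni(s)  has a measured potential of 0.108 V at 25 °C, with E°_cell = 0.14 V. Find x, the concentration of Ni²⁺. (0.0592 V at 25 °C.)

0.0062 M

From the Nernst equation, log Q = n(E° − E)/0.0592 = 2(0.14 − 0.108)/0.0592 = 1.081, so Q = 12.1.
With Q = [Cd²⁺]/[Ni²⁺] and the known concentrations, [Ni²⁺] in the denominator gives [Ni²⁺] = 0.0062 M.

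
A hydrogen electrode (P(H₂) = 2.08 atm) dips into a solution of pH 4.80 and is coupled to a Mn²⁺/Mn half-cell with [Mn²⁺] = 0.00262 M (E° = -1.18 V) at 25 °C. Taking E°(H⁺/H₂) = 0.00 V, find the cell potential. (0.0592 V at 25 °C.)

The hydrogen couple is the cathode, so E°_cell = 1.18 V; n = 2.
[H⁺] = 10^(−4.80) = 1.6 × 10^-5 M, and Q = [Mn²⁺]·P(H₂) / [H⁺]^2 = 2.17 × 10^7.
E = E° − (0.0592/2) log Q = 1.18 − (0.0592/2)(7.336) = 0.963 V.

0.96 V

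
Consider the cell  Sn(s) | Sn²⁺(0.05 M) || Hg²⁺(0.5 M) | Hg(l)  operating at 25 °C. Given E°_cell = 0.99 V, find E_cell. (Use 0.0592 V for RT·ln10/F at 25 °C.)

1.02 V

Balancing electrons gives n = 2; the reaction quotient is Q = [Sn²⁺]/[Hg²⁺] = 0.100.
At 25 °C, E = E° − (0.0592/n) log Q = 0.99 − (0.0592/2)(-1.000) = 0.990 + 0.030 = 1.020 V.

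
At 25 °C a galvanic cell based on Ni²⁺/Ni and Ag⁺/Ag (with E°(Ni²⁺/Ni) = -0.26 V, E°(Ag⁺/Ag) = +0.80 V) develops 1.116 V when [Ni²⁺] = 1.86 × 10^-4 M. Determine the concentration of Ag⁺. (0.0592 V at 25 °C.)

0.12 M

From the Nernst equation, log Q = n(E° − E)/0.0592 = 2(1.06 − 1.116)/0.0592 = -1.892, so Q = 0.0128.
With Q = [Ni²⁺]/[Ag⁺]^2 and the known concentrations, [Ag⁺]^2 in the denominator gives [Ag⁺] = 0.12 M.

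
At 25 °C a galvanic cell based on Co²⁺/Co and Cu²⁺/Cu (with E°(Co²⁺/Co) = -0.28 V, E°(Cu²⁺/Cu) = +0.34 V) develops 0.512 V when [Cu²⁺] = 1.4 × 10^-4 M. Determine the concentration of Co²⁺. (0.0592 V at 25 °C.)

0.62 M

From the Nernst equation, log Q = n(E° − E)/0.0592 = 2(0.62 − 0.512)/0.0592 = 3.649, so Q = 4450.
With Q = [Co²⁺]/[Cu²⁺] and the known concentrations, [Co²⁺] in the numerator gives [Co²⁺] = 0.62 M.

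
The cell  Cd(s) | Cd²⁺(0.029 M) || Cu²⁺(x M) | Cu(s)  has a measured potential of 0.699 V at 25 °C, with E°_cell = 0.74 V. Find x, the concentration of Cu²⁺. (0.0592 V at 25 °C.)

From the Nernst equation, log Q = n(E° − E)/0.0592 = 2(0.74 − 0.699)/0.0592 = 1.385, so Q = 24.3.
With Q = [Cd²⁺]/[Cu²⁺] and the known concentrations, [Cu²⁺] in the denominator gives [Cu²⁺] = 0.0012 M.

0.0012 M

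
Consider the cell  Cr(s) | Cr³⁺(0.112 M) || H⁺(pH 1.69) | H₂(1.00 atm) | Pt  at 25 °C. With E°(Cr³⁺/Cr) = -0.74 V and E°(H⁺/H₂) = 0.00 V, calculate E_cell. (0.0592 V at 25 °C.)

The hydrogen couple is the cathode, so E°_cell = 0.74 V; n = 6.
[H⁺] = 10^(−1.69) = 0.020 M, and Q = [Cr³⁺]^2·P(H₂)^3 / [H⁺]^6 = 1.73 × 10^8.
E = E° − (0.0592/6) log Q = 0.74 − (0.0592/6)(8.238) = 0.659 V.

0.66 V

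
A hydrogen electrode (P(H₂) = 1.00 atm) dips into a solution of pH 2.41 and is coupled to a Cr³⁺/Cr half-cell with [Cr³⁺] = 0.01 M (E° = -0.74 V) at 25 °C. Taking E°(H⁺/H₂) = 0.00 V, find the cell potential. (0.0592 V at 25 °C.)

The hydrogen couple is the cathode, so E°_cell = 0.74 V; n = 6.
[H⁺] = 10^(−2.41) = 0.0039 M, and Q = [Cr³⁺]^2·P(H₂)^3 / [H⁺]^6 = 2.88 × 10^10.
E = E° − (0.0592/6) log Q = 0.74 − (0.0592/6)(10.460) = 0.637 V.

0.64 V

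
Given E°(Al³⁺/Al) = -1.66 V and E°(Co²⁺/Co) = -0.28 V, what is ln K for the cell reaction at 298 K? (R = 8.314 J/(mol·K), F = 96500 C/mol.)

ln K = 322.5

E°_cell = -0.28 − (-1.66) = 1.38 V, with n = 6 electrons transferred.
At equilibrium E = 0, so the Nernst equation gives ln K = nFE°/RT = (6)(96500)(1.38)/((8.314)(298)) = 322.50.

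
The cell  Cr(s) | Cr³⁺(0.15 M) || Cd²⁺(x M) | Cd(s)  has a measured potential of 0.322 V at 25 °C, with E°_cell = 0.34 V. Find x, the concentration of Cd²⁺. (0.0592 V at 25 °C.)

0.07 M

From the Nernst equation, log Q = n(E° − E)/0.0592 = 6(0.34 − 0.322)/0.0592 = 1.824, so Q = 66.7.
With Q = [Cr³⁺]^2/[Cd²⁺]^3 and the known concentrations, [Cd²⁺]^3 in the denominator gives [Cd²⁺] = 0.07 M.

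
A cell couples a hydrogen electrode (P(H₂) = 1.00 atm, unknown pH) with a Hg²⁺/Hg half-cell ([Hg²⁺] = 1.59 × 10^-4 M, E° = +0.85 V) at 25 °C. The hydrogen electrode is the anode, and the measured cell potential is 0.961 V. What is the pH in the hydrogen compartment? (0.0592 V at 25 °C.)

E°_cell = 0.85 V and n = 2.
log Q = n(E° − E)/0.0592 = 2×(0.85 − 0.961)/0.0592 = -3.750.
With Q = [H⁺]^2 / ([Hg²⁺]·P(H₂)), solving for [H⁺] gives log[H⁺] = -3.774, so pH = 3.77.

pH = 3.77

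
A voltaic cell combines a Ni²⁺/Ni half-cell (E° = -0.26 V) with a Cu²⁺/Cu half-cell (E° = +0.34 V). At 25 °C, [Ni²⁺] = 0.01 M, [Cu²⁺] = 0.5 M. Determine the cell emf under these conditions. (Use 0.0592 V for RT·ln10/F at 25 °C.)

The Cu²⁺/Cu couple has the higher reduction potential and acts as the cathode, so E°_cell = +0.34 − (-0.26) = 0.60 V.
Balancing electrons gives n = 2; the reaction quotient is Q = [Ni²⁺]/[Cu²⁺] = 0.0200.
At 25 °C, E = E° − (0.0592/n) log Q = 0.60 − (0.0592/2)(-1.699) = 0.600 + 0.050 = 0.650 V.

0.650 V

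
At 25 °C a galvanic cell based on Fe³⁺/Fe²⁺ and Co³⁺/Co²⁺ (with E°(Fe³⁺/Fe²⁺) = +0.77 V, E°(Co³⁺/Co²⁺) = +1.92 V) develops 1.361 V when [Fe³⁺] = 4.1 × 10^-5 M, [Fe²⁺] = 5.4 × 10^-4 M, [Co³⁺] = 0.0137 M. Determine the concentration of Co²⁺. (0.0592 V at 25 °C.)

From the Nernst equation, log Q = n(E° − E)/0.0592 = 1(1.15 − 1.361)/0.0592 = -3.564, so Q = 2.73 × 10^-4.
With Q = [Fe³⁺]·[Co²⁺]/([Fe²⁺]·[Co³⁺]) and the known concentrations, [Co²⁺] in the numerator gives [Co²⁺] = 4.9 × 10^-5 M.

4.9 × 10^-5 M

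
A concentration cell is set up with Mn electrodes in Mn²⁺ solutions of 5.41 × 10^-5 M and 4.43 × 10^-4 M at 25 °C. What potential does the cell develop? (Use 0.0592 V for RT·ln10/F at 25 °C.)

Both half-cells are Mn²⁺/Mn, so E°_cell = 0. The concentrated side is the cathode; the cell reaction moves Mn²⁺ from high to low concentration with n = 2.
Q = [Mn²⁺]_dilute/[Mn²⁺]_conc = 5.41 × 10^-5/4.43 × 10^-4 = 0.122.
E = 0 − (0.0592/2) log Q = −(0.0592/2)(-0.913) = 0.0270 V.

0.027 V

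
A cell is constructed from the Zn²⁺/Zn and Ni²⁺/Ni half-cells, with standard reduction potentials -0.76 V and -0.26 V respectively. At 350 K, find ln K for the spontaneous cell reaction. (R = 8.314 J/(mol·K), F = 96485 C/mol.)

ln K = 33.2

E°_cell = -0.26 − (-0.76) = 0.50 V, with n = 2 electrons transferred.
At equilibrium E = 0, so the Nernst equation gives ln K = nFE°/RT = (2)(96485)(0.50)/((8.314)(350)) = 33.16.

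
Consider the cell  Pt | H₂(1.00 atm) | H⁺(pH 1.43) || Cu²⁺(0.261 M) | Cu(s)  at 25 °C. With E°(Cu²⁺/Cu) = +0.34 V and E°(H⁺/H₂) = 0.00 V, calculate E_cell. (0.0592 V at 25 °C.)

0.41 V

The Cu²⁺/Cu couple is the cathode, so E°_cell = 0.34 V; n = 2.
[H⁺] = 10^(−1.43) = 0.037 M, and Q = [H⁺]^2 / ([Cu²⁺]·P(H₂)) = 0.00529.
E = E° − (0.0592/2) log Q = 0.34 − (0.0592/2)(-2.277) = 0.407 V.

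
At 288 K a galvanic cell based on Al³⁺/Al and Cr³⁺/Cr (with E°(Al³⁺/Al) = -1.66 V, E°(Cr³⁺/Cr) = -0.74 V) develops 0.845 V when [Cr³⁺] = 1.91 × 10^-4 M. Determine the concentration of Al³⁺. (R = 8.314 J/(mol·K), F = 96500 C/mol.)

1.7 M

From the Nernst equation, ln Q = nF(E° − E)/RT = 3×96500×(0.92 − 0.845)/(8.314×288) = 9.068, so Q = 8670.
With Q = [Al³⁺]/[Cr³⁺] and the known concentrations, [Al³⁺] in the numerator gives [Al³⁺] = 1.7 M.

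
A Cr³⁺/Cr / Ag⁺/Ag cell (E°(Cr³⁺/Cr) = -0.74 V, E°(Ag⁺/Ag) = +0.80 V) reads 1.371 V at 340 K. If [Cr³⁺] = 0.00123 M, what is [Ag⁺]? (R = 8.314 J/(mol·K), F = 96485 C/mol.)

From the Nernst equation, ln Q = nF(E° − E)/RT = 3×96485×(1.54 − 1.371)/(8.314×340) = 17.305, so Q = 3.28 × 10^7.
With Q = [Cr³⁺]/[Ag⁺]^3 and the known concentrations, [Ag⁺]^3 in the denominator gives [Ag⁺] = 3.3 × 10^-4 M.

3.3 × 10^-4 M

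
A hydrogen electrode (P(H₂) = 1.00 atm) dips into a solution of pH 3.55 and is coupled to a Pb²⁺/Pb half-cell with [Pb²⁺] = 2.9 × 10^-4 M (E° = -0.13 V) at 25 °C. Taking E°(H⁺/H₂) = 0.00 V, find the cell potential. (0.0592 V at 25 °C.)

0.025 V

The hydrogen couple is the cathode, so E°_cell = 0.13 V; n = 2.
[H⁺] = 10^(−3.55) = 2.8 × 10^-4 M, and Q = [Pb²⁺]·P(H₂) / [H⁺]^2 = 3650.
E = E° − (0.0592/2) log Q = 0.13 − (0.0592/2)(3.562) = 0.025 V.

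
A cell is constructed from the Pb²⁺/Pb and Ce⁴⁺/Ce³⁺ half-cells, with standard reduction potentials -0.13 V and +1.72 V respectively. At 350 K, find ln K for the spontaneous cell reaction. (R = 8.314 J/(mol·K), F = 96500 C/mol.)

E°_cell = +1.72 − (-0.13) = 1.85 V, with n = 2 electrons transferred.
At equilibrium E = 0, so the Nernst equation gives ln K = nFE°/RT = (2)(96500)(1.85)/((8.314)(350)) = 122.70.

ln K = 122.7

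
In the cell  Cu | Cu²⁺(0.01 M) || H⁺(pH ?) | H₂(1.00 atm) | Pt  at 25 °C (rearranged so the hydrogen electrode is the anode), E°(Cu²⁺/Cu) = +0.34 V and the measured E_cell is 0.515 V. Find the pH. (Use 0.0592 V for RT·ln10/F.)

E°_cell = 0.34 V and n = 2.
log Q = n(E° − E)/0.0592 = 2×(0.34 − 0.515)/0.0592 = -5.912.
With Q = [H⁺]^2 / ([Cu²⁺]·P(H₂)), solving for [H⁺] gives log[H⁺] = -3.956, so pH = 3.96.

pH = 3.96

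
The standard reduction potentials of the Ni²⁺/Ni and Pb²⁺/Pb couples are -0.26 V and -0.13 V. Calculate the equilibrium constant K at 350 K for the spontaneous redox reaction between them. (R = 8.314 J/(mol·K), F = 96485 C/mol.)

E°_cell = -0.13 − (-0.26) = 0.13 V, with n = 2 electrons transferred.
At equilibrium E = 0, so the Nernst equation gives ln K = nFE°/RT = (2)(96485)(0.13)/((8.314)(350)) = 8.62.
K = e^8.62 = 5500.

5500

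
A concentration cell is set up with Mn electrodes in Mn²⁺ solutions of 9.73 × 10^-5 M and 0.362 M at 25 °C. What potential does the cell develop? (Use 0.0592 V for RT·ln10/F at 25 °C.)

0.11 V

Both half-cells are Mn²⁺/Mn, so E°_cell = 0. The concentrated side is the cathode; the cell reaction moves Mn²⁺ from high to low concentration with n = 2.
Q = [Mn²⁺]_dilute/[Mn²⁺]_conc = 9.73 × 10^-5/0.362 = 2.69 × 10^-4.
E = 0 − (0.0592/2) log Q = −(0.0592/2)(-3.571) = 0.1057 V.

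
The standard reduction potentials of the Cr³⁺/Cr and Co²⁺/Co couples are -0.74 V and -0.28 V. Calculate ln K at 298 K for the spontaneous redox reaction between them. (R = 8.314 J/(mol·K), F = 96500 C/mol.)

E°_cell = -0.28 − (-0.74) = 0.46 V, with n = 6 electrons transferred.
At equilibrium E = 0, so the Nernst equation gives ln K = nFE°/RT = (6)(96500)(0.46)/((8.314)(298)) = 107.50.

ln K = 107.5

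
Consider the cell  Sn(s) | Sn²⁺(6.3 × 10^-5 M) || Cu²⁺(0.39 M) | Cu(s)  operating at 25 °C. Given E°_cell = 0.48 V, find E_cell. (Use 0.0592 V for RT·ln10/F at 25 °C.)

0.592 V

Balancing electrons gives n = 2; the reaction quotient is Q = [Sn²⁺]/[Cu²⁺] = 1.62 × 10^-4.
At 25 °C, E = E° − (0.0592/n) log Q = 0.48 − (0.0592/2)(-3.792) = 0.480 + 0.112 = 0.592 V.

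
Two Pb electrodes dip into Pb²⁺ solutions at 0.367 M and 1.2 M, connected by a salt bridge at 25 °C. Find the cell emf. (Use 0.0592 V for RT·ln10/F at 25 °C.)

0.015 V

Both half-cells are Pb²⁺/Pb, so E°_cell = 0. The concentrated side is the cathode; the cell reaction moves Pb²⁺ from high to low concentration with n = 2.
Q = [Pb²⁺]_dilute/[Pb²⁺]_conc = 0.367/1.2 = 0.306.
E = 0 − (0.0592/2) log Q = −(0.0592/2)(-0.515) = 0.0152 V.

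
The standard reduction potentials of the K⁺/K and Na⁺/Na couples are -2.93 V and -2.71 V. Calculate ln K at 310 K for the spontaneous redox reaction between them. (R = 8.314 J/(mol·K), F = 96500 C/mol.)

ln K = 8.2

E°_cell = -2.71 − (-2.93) = 0.22 V, with n = 1 electron transferred.
At equilibrium E = 0, so the Nernst equation gives ln K = nFE°/RT = (1)(96500)(0.22)/((8.314)(310)) = 8.24.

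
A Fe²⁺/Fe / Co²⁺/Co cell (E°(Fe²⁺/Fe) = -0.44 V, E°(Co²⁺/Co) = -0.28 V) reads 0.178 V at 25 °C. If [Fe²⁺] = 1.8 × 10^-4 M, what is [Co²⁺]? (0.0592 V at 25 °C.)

7.3 × 10^-4 M

From the Nernst equation, log Q = n(E° − E)/0.0592 = 2(0.16 − 0.178)/0.0592 = -0.608, so Q = 0.247.
With Q = [Fe²⁺]/[Co²⁺] and the known concentrations, [Co²⁺] in the denominator gives [Co²⁺] = 7.3 × 10^-4 M.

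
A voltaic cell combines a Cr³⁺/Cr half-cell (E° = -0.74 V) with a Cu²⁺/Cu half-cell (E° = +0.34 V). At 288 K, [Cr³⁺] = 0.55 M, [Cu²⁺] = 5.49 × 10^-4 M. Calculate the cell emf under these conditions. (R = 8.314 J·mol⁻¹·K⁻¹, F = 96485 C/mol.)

The Cu²⁺/Cu couple has the higher reduction potential and acts as the cathode, so E°_cell = +0.34 − (-0.74) = 1.08 V.
Balancing electrons gives n = 6; the reaction quotient is Q = [Cr³⁺]^2/[Cu²⁺]^3 = 1.83 × 10^9.
E = E° − (RT/nF) ln Q = 1.08 − (8.314×288)/(6×96485) × (21.327) = 1.080 − 0.088 = 0.992 V.

0.992 V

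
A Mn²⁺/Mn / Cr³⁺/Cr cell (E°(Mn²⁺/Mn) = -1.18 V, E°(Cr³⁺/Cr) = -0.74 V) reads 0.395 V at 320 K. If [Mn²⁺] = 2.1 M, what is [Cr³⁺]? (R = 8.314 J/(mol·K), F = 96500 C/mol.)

0.023 M

From the Nernst equation, ln Q = nF(E° − E)/RT = 6×96500×(0.44 − 0.395)/(8.314×320) = 9.793, so Q = 1.79 × 10^4.
With Q = [Mn²⁺]^3/[Cr³⁺]^2 and the known concentrations, [Cr³⁺]^2 in the denominator gives [Cr³⁺] = 0.023 M.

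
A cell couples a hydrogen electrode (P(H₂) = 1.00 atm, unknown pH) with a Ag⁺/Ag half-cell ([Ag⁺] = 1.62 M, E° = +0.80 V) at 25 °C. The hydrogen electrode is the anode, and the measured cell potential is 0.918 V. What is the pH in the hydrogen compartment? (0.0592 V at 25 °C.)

E°_cell = 0.80 V and n = 2.
log Q = n(E° − E)/0.0592 = 2×(0.80 − 0.918)/0.0592 = -3.986.
With Q = [H⁺]^2 / ([Ag⁺]^2·P(H₂)), solving for [H⁺] gives log[H⁺] = -1.784, so pH = 1.78.

pH = 1.78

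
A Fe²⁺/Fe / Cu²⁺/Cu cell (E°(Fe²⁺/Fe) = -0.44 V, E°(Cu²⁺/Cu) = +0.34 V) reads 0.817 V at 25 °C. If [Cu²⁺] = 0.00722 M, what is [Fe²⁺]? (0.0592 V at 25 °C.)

4.1 × 10^-4 M

From the Nernst equation, log Q = n(E° − E)/0.0592 = 2(0.78 − 0.817)/0.0592 = -1.250, so Q = 0.0562.
With Q = [Fe²⁺]/[Cu²⁺] and the known concentrations, [Fe²⁺] in the numerator gives [Fe²⁺] = 4.1 × 10^-4 M.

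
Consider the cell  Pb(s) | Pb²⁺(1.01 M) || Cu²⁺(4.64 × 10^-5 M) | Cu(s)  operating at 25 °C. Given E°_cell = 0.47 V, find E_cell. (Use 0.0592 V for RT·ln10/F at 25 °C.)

Balancing electrons gives n = 2; the reaction quotient is Q = [Pb²⁺]/[Cu²⁺] = 2.18 × 10^4.
At 25 °C, E = E° − (0.0592/n) log Q = 0.47 − (0.0592/2)(4.338) = 0.470 − 0.128 = 0.342 V.

0.342 V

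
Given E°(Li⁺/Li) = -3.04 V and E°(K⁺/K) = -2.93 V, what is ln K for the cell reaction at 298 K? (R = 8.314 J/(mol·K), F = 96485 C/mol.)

ln K = 4.3

E°_cell = -2.93 − (-3.04) = 0.11 V, with n = 1 electron transferred.
At equilibrium E = 0, so the Nernst equation gives ln K = nFE°/RT = (1)(96485)(0.11)/((8.314)(298)) = 4.28.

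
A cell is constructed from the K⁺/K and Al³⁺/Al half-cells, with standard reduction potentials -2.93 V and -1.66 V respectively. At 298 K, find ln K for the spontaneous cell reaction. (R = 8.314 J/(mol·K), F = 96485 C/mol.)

ln K = 148.4

E°_cell = -1.66 − (-2.93) = 1.27 V, with n = 3 electrons transferred.
At equilibrium E = 0, so the Nernst equation gives ln K = nFE°/RT = (3)(96485)(1.27)/((8.314)(298)) = 148.37.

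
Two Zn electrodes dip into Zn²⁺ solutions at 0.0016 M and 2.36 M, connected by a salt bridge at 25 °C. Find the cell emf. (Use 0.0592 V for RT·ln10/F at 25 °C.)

Both half-cells are Zn²⁺/Zn, so E°_cell = 0. The concentrated side is the cathode; the cell reaction moves Zn²⁺ from high to low concentration with n = 2.
Q = [Zn²⁺]_dilute/[Zn²⁺]_conc = 0.0016/2.36 = 6.78 × 10^-4.
E = 0 − (0.0592/2) log Q = −(0.0592/2)(-3.169) = 0.0938 V.

0.094 V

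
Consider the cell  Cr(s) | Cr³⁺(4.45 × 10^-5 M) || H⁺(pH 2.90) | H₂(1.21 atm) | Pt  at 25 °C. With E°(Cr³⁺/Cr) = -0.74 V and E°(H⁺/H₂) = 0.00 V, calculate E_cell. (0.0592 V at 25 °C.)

0.65 V

The hydrogen couple is the cathode, so E°_cell = 0.74 V; n = 6.
[H⁺] = 10^(−2.90) = 0.0013 M, and Q = [Cr³⁺]^2·P(H₂)^3 / [H⁺]^6 = 8.81 × 10^8.
E = E° − (0.0592/6) log Q = 0.74 − (0.0592/6)(8.945) = 0.652 V.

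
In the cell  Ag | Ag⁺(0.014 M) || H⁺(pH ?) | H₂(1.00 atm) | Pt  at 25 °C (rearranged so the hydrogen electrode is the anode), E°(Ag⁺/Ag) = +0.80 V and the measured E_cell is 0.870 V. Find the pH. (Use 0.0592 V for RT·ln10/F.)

E°_cell = 0.80 V and n = 2.
log Q = n(E° − E)/0.0592 = 2×(0.80 − 0.870)/0.0592 = -2.365.
With Q = [H⁺]^2 / ([Ag⁺]^2·P(H₂)), solving for [H⁺] gives log[H⁺] = -3.036, so pH = 3.04.

pH = 3.04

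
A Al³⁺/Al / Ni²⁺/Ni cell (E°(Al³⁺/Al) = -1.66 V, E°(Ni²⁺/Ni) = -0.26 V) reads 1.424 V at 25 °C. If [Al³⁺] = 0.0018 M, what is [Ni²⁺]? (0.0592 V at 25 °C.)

From the Nernst equation, log Q = n(E° − E)/0.0592 = 6(1.40 − 1.424)/0.0592 = -2.432, so Q = 0.00369.
With Q = [Al³⁺]^2/[Ni²⁺]^3 and the known concentrations, [Ni²⁺]^3 in the denominator gives [Ni²⁺] = 0.096 M.

0.096 M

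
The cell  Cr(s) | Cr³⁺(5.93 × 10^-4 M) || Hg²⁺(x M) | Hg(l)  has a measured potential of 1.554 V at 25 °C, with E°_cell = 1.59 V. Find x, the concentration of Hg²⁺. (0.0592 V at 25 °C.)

4.3 × 10^-4 M

From the Nernst equation, log Q = n(E° − E)/0.0592 = 6(1.59 − 1.554)/0.0592 = 3.649, so Q = 4450.
With Q = [Cr³⁺]^2/[Hg²⁺]^3 and the known concentrations, [Hg²⁺]^3 in the denominator gives [Hg²⁺] = 4.3 × 10^-4 M.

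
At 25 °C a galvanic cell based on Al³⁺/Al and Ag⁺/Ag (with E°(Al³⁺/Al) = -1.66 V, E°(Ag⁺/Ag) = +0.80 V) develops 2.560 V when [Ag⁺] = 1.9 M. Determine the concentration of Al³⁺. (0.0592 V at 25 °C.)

5.9 × 10^-5 M

From the Nernst equation, log Q = n(E° − E)/0.0592 = 3(2.46 − 2.560)/0.0592 = -5.068, so Q = 8.56 × 10^-6.
With Q = [Al³⁺]/[Ag⁺]^3 and the known concentrations, [Al³⁺] in the numerator gives [Al³⁺] = 5.9 × 10^-5 M.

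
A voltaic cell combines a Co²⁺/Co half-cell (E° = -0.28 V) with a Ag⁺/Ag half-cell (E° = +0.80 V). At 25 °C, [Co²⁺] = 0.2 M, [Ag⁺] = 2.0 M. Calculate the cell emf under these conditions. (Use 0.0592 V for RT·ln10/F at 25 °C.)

The Ag⁺/Ag couple has the higher reduction potential and acts as the cathode, so E°_cell = +0.80 − (-0.28) = 1.08 V.
Balancing electrons gives n = 2; the reaction quotient is Q = [Co²⁺]/[Ag⁺]^2 = 0.0500.
At 25 °C, E = E° − (0.0592/n) log Q = 1.08 − (0.0592/2)(-1.301) = 1.080 + 0.039 = 1.119 V.

1.12 V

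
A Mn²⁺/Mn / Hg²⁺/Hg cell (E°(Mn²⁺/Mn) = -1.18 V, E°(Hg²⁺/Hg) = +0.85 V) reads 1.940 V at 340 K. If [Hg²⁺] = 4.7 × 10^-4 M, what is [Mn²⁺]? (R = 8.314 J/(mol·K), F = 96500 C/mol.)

From the Nernst equation, ln Q = nF(E° − E)/RT = 2×96500×(2.03 − 1.940)/(8.314×340) = 6.145, so Q = 466.
With Q = [Mn²⁺]/[Hg²⁺] and the known concentrations, [Mn²⁺] in the numerator gives [Mn²⁺] = 0.22 M.

0.22 M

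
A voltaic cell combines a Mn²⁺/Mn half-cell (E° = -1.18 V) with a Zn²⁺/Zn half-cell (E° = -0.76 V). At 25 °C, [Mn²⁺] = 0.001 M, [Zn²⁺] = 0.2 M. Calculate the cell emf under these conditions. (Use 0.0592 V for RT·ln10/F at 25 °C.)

The Zn²⁺/Zn couple has the higher reduction potential and acts as the cathode, so E°_cell = -0.76 − (-1.18) = 0.42 V.
Balancing electrons gives n = 2; the reaction quotient is Q = [Mn²⁺]/[Zn²⁺] = 0.00500.
At 25 °C, E = E° − (0.0592/n) log Q = 0.42 − (0.0592/2)(-2.301) = 0.420 + 0.068 = 0.488 V.

0.488 V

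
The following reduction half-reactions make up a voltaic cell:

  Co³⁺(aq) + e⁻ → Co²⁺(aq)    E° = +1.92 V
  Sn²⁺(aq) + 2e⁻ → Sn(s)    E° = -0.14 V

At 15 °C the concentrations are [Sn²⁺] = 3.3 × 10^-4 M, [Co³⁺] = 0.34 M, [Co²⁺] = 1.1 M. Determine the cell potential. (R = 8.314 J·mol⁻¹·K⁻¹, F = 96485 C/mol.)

2.13 V

The Co³⁺/Co²⁺ couple has the higher reduction potential and acts as the cathode, so E°_cell = +1.92 − (-0.14) = 2.06 V.
Balancing electrons gives n = 2; the reaction quotient is Q = [Sn²⁺]·[Co²⁺]^2/[Co³⁺]^2 = 0.00345.
E = E° − (RT/nF) ln Q = 2.06 − (8.314×288)/(2×96485) × (-5.668) = 2.060 + 0.070 = 2.130 V.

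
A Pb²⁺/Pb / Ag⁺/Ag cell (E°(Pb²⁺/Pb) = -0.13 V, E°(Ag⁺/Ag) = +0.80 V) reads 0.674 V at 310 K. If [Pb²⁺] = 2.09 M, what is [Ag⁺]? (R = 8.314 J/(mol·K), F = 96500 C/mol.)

From the Nernst equation, ln Q = nF(E° − E)/RT = 2×96500×(0.93 − 0.674)/(8.314×310) = 19.170, so Q = 2.12 × 10^8.
With Q = [Pb²⁺]/[Ag⁺]^2 and the known concentrations, [Ag⁺]^2 in the denominator gives [Ag⁺] = 9.9 × 10^-5 M.

9.9 × 10^-5 M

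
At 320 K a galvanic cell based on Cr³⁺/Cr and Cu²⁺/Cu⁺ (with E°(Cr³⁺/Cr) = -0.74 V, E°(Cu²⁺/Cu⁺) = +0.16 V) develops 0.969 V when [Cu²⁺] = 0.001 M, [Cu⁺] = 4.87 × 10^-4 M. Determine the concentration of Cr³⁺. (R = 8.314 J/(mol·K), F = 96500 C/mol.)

0.0047 M

From the Nernst equation, ln Q = nF(E° − E)/RT = 3×96500×(0.90 − 0.969)/(8.314×320) = -7.508, so Q = 5.49 × 10^-4.
With Q = [Cr³⁺]·[Cu⁺]^3/[Cu²⁺]^3 and the known concentrations, [Cr³⁺] in the numerator gives [Cr³⁺] = 0.0047 M.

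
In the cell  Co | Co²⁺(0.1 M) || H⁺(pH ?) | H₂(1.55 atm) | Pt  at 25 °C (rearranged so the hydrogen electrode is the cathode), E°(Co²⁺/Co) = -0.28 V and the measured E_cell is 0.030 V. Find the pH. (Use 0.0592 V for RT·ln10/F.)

E°_cell = 0.28 V and n = 2.
log Q = n(E° − E)/0.0592 = 2×(0.28 − 0.030)/0.0592 = 8.446.
With Q = [Co²⁺]·P(H₂) / [H⁺]^2, solving for [H⁺] gives log[H⁺] = -4.628, so pH = 4.63.

pH = 4.63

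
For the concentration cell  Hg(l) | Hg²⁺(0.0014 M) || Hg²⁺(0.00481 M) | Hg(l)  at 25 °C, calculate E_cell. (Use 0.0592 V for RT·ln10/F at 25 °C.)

Both half-cells are Hg²⁺/Hg, so E°_cell = 0. The concentrated side is the cathode; the cell reaction moves Hg²⁺ from high to low concentration with n = 2.
Q = [Hg²⁺]_dilute/[Hg²⁺]_conc = 0.0014/0.00481 = 0.291.
E = 0 − (0.0592/2) log Q = −(0.0592/2)(-0.536) = 0.0159 V.

0.016 V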